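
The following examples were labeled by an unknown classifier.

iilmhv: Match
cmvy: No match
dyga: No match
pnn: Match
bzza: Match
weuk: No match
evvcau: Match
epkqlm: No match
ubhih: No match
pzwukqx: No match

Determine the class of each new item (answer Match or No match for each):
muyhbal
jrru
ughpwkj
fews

'Match' ⟺ has a double letter.
muyhbal: no doubled letter — does not fit, so No match.
jrru: 'rr' doubled — meets the rule, so Match.
ughpwkj: no doubled letter — does not fit, so No match.
fews: no doubled letter — does not fit, so No match.

No match, Match, No match, No match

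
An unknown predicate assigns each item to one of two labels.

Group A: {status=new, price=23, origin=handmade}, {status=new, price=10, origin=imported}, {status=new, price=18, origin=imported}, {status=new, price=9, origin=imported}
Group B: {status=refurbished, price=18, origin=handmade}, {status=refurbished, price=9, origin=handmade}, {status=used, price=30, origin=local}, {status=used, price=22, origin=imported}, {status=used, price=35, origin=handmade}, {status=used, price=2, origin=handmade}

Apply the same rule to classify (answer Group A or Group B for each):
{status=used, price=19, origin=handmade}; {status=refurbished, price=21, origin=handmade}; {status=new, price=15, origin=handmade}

Group B, Group B, Group A

Rule: status is new. This holds for each 'Group A' example and fails for each 'Group B' one.
{status=used, price=19, origin=handmade} → status is used → Group B.
{status=refurbished, price=21, origin=handmade} → status is refurbished → Group B.
{status=new, price=15, origin=handmade} → status is new → Group A.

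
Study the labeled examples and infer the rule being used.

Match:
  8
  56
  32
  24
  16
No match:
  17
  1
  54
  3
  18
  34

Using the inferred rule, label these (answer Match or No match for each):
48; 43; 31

Match, No match, No match

The simplest hypothesis consistent with all the labels is: multiple of 4.
48 → 48 = 4·12 → Match. 43 → 43 = 4·10 + 3 → No match. 31 → 31 = 4·7 + 3 → No match.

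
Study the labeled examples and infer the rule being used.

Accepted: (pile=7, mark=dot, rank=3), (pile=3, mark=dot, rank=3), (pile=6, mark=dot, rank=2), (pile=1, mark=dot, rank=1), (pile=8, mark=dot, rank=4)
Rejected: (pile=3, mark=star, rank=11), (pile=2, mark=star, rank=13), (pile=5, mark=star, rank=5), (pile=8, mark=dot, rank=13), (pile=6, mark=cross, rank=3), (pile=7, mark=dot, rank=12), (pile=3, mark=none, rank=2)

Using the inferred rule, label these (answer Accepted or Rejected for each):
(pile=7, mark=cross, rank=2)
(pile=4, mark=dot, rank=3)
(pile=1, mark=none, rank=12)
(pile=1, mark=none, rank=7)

Rejected, Accepted, Rejected, Rejected

Every 'Accepted' example satisfies: mark is dot AND rank ≤ 4. None of the 'Rejected' examples do.
(pile=7, mark=cross, rank=2): Rejected (mark is cross, rank = 2). (pile=4, mark=dot, rank=3): Accepted (mark is dot, rank = 3). (pile=1, mark=none, rank=12): Rejected (mark is none, rank = 12). (pile=1, mark=none, rank=7): Rejected (mark is none, rank = 7).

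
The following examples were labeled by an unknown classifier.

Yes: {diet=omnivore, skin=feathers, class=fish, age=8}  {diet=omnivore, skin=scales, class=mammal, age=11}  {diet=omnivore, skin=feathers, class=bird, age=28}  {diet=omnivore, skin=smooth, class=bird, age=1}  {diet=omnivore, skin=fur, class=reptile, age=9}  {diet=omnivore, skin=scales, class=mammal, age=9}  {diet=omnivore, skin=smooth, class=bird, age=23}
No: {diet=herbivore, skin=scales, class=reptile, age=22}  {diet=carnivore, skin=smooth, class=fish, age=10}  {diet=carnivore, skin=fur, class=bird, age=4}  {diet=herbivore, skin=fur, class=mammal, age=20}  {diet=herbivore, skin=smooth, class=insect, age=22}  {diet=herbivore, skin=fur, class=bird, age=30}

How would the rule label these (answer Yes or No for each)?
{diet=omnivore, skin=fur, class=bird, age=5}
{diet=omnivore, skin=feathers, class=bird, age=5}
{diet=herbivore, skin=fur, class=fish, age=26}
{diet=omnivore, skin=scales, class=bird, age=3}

Yes, Yes, No, Yes

One predicate separates the groups cleanly: diet is omnivore.
Yes: {diet=omnivore, skin=fur, class=bird, age=5}, since diet is omnivore. Yes: {diet=omnivore, skin=feathers, class=bird, age=5}, since diet is omnivore. No: {diet=herbivore, skin=fur, class=fish, age=26}, since diet is herbivore. Yes: {diet=omnivore, skin=scales, class=bird, age=3}, since diet is omnivore.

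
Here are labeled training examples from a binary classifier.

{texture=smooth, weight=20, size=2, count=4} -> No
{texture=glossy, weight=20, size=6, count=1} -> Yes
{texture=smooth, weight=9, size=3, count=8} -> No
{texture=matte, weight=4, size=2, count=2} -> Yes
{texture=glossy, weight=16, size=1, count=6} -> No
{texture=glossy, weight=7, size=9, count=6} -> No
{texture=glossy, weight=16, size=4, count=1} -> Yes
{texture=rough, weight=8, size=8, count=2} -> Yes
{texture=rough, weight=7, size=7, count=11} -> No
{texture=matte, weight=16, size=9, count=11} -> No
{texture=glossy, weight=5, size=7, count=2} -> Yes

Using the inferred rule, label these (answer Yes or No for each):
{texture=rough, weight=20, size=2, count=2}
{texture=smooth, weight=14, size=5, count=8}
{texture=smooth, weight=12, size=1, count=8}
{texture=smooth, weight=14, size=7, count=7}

Yes, No, No, No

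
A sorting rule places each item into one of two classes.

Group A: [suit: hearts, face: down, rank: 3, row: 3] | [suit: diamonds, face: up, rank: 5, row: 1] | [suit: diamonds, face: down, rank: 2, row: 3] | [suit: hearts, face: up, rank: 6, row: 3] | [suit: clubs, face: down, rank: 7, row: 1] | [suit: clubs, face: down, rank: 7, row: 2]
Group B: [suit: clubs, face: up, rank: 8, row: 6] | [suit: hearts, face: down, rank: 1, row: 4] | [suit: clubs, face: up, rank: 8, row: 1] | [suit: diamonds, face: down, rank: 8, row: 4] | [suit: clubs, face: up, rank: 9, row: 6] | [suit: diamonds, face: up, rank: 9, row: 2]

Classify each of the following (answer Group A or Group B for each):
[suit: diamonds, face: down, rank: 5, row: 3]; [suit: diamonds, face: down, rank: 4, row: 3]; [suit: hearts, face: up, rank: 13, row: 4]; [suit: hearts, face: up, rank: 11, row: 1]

Every 'Group A' example satisfies: row ≤ 3 AND rank ≤ 7. None of the 'Group B' examples do.
[suit: diamonds, face: down, rank: 5, row: 3]: row = 3, rank = 5 — matches, so Group A. [suit: diamonds, face: down, rank: 4, row: 3]: row = 3, rank = 4 — matches, so Group A. [suit: hearts, face: up, rank: 13, row: 4]: row = 4, rank = 13 — doesn't qualify, so Group B. [suit: hearts, face: up, rank: 11, row: 1]: row = 1, rank = 11 — doesn't qualify, so Group B.

Group A, Group A, Group B, Group B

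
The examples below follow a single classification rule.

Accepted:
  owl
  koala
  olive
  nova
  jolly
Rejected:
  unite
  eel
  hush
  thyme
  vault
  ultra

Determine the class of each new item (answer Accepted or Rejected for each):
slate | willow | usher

Rejected, Accepted, Rejected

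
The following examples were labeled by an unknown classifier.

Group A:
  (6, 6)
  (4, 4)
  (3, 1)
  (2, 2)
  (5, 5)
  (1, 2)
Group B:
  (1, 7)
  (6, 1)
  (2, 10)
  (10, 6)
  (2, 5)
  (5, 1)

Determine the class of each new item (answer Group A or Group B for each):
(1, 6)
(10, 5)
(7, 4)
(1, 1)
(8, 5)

Group B, Group B, Group B, Group A, Group B

The distinguishing property — |first − second| ≤ 2 — holds for all the 'Group A' cases and none of the 'Group B' cases.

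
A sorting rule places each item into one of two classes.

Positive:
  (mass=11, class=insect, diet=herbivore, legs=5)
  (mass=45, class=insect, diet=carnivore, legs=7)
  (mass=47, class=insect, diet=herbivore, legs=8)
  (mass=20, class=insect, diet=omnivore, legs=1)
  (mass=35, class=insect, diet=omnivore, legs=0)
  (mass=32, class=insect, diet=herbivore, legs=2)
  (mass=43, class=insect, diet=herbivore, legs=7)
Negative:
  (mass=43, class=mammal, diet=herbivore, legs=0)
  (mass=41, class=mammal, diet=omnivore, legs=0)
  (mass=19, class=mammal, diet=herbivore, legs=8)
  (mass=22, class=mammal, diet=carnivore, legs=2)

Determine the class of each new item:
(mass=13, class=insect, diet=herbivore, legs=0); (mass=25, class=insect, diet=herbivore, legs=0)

Positive, Positive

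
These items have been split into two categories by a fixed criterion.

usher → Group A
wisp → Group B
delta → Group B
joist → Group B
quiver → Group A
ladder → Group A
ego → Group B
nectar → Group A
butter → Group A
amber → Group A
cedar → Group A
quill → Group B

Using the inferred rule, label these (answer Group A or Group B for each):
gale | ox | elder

Group B, Group B, Group A

The distinguishing property — contains 'r' — holds for all the 'Group A' cases and none of the 'Group B' cases.
gale → no 'r' → Group B.
ox → no 'r' → Group B.
elder → has 'r' → Group A.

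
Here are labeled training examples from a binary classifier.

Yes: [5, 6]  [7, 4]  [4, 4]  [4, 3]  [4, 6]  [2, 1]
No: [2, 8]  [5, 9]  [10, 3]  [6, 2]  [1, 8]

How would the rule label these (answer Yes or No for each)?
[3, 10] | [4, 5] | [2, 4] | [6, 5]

No, Yes, Yes, Yes

Every 'Yes' example satisfies: |first − second| ≤ 3. None of the 'No' examples do.
No: [3, 10], since |3−10| = 7. Yes: [4, 5], since |4−5| = 1. Yes: [2, 4], since |2−4| = 2. Yes: [6, 5], since |6−5| = 1.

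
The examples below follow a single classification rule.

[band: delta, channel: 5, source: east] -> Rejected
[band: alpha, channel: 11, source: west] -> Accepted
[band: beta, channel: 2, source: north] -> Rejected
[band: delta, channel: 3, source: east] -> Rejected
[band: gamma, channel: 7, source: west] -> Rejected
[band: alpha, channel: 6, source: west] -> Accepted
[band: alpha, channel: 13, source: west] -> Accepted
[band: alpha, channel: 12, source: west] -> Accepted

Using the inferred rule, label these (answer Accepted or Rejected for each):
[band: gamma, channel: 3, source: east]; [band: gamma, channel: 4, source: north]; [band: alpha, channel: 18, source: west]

Rejected, Rejected, Accepted

One predicate separates the groups cleanly: band is alpha.
[band: gamma, channel: 3, source: east]: band is gamma, doesn't match → Rejected.
[band: gamma, channel: 4, source: north]: band is gamma, doesn't match → Rejected.
[band: alpha, channel: 18, source: west]: band is alpha, matches → Accepted.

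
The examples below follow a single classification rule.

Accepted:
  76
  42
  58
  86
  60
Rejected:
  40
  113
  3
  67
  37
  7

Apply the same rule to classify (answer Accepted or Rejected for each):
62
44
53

Accepted, Accepted, Rejected

A rule that fits every label: even AND at least 42 — true of each 'Accepted' example, false of each 'Rejected' one.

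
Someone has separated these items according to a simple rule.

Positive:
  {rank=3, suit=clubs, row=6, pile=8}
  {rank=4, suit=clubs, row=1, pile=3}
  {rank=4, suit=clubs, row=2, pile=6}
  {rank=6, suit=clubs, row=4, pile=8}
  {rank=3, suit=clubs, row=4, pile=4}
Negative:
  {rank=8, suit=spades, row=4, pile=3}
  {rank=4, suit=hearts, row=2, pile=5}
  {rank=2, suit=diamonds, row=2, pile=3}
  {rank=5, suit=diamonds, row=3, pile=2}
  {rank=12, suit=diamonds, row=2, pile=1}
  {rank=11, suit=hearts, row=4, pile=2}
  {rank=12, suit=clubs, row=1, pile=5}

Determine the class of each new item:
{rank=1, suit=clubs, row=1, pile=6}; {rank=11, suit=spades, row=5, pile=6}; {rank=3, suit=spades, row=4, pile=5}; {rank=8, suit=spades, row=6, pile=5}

All 'Positive' examples share one property — suit is clubs AND rank ≤ 6 — and every 'Negative' example lacks it.

Positive, Negative, Negative, Negative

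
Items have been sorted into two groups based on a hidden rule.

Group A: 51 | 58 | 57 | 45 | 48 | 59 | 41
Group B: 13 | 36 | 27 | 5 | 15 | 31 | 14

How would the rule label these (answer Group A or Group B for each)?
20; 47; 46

Group B, Group A, Group A

The classifier is using: at least 41.
20: 20 < 41 — does not pass, so Group B.
47: 47 ≥ 41 — passes, so Group A.
46: 46 ≥ 41 — passes, so Group A.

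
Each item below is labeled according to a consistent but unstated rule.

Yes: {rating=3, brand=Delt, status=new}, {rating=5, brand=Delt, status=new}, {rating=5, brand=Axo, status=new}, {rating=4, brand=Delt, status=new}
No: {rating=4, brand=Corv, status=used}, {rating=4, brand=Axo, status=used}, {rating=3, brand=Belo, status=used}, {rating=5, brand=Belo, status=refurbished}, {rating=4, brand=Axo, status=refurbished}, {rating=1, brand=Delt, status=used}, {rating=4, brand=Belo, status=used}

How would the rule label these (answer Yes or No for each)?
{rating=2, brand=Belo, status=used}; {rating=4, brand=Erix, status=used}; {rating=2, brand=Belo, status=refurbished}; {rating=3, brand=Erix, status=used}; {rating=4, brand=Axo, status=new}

No, No, No, No, Yes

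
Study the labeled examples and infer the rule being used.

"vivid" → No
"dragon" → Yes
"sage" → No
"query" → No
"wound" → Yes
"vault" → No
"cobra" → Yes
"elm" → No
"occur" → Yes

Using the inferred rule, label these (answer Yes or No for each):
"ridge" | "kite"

A rule that fits every label: contains 'o' — true of each 'Yes' example, false of each 'No' one.
"ridge" — no 'o', hence No.
"kite" — no 'o', hence No.

No, No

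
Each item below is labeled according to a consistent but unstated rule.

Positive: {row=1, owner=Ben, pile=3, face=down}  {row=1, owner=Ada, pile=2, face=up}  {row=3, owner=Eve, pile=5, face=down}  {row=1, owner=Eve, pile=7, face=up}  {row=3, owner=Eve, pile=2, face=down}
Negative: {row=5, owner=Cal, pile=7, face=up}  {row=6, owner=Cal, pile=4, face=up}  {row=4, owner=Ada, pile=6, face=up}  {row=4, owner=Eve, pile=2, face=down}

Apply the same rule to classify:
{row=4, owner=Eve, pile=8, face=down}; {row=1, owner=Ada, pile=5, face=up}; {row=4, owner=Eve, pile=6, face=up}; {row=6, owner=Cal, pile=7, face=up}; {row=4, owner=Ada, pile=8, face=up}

The common property of the 'Positive' items is: row ≤ 3. No 'Negative' item has it.
{row=4, owner=Eve, pile=8, face=down}: row = 4 — doesn't match, so Negative.
{row=1, owner=Ada, pile=5, face=up}: row = 1 — passes, so Positive.
{row=4, owner=Eve, pile=6, face=up}: row = 4 — doesn't match, so Negative.
{row=6, owner=Cal, pile=7, face=up}: row = 6 — doesn't match, so Negative.
{row=4, owner=Ada, pile=8, face=up}: row = 4 — doesn't match, so Negative.

Negative, Positive, Negative, Negative, Negative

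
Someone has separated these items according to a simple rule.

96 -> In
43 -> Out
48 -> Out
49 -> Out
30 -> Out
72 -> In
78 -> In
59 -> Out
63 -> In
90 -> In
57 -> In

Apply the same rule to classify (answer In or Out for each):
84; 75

'In' ⟺ multiple of 3 AND at least 49.
84: 84 = 3·28, 84 ≥ 49, qualifies → In.
75: 75 = 3·25, 75 ≥ 49, qualifies → In.

In, In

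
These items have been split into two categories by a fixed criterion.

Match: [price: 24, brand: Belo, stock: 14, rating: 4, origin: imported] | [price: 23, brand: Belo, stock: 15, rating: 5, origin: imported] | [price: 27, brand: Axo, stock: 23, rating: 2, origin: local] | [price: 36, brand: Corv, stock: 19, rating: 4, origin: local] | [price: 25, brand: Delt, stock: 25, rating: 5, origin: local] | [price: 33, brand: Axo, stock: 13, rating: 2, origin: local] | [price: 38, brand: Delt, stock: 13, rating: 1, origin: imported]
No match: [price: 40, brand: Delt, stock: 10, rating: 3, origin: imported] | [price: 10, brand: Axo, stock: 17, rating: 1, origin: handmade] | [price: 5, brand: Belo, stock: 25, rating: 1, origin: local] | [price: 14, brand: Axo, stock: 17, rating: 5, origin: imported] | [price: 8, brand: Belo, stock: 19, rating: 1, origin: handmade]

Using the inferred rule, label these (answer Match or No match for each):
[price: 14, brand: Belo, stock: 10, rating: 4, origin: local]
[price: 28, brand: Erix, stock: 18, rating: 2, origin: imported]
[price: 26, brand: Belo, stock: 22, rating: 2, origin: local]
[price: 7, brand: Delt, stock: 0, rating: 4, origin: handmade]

Rule: price ≥ 23 AND price ≤ 38. This holds for each 'Match' example and fails for each 'No match' one.
[price: 14, brand: Belo, stock: 10, rating: 4, origin: local] → price = 14 → No match.
[price: 28, brand: Erix, stock: 18, rating: 2, origin: imported] → price = 28 → Match.
[price: 26, brand: Belo, stock: 22, rating: 2, origin: local] → price = 26 → Match.
[price: 7, brand: Delt, stock: 0, rating: 4, origin: handmade] → price = 7 → No match.

No match, Match, Match, No match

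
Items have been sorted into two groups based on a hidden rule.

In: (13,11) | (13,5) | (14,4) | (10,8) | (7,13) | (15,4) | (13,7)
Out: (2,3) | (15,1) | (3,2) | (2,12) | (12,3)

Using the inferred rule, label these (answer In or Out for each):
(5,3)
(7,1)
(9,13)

Out, Out, In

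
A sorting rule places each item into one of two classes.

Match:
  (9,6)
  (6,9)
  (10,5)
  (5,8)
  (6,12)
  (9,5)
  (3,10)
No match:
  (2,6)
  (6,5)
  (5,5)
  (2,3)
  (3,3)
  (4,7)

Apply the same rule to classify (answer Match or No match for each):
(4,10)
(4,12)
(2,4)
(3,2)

Match, Match, No match, No match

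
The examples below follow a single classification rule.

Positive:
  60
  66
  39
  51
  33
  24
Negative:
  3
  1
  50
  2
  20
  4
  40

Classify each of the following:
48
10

Positive, Negative

A rule that fits every label: digit sum ≥ 6 — true of each 'Positive' example, false of each 'Negative' one.
48 — digit sum 4+8 = 12, hence Positive.
10 — digit sum 1+0 = 1, hence Negative.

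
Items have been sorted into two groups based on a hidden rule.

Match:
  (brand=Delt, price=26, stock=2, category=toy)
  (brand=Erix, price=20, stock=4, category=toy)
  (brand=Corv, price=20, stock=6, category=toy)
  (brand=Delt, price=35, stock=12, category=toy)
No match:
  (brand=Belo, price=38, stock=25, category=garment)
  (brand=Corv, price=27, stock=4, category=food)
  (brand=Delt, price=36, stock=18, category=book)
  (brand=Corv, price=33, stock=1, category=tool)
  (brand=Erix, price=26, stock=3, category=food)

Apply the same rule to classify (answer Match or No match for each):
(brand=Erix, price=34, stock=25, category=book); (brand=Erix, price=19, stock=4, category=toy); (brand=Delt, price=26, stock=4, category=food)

No match, Match, No match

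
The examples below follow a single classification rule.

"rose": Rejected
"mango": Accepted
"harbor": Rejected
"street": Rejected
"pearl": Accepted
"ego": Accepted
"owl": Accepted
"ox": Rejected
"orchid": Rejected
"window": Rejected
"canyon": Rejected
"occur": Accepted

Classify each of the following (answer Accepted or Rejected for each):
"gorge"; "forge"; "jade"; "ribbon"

The rule appears to be: odd length.
"gorge": Accepted (length 5). "forge": Accepted (length 5). "jade": Rejected (length 4). "ribbon": Rejected (length 6).

Accepted, Accepted, Rejected, Rejected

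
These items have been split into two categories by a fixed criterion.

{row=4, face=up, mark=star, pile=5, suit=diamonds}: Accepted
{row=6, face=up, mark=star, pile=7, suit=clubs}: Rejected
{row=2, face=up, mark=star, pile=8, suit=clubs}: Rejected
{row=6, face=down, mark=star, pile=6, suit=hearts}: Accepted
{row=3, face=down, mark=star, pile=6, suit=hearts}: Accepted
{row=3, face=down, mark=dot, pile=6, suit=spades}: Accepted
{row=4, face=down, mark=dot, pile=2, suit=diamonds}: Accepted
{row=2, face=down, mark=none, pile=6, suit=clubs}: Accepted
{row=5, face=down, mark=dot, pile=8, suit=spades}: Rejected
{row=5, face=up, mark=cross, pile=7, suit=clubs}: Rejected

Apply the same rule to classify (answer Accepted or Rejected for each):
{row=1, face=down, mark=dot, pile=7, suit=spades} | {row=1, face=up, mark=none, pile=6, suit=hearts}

Rejected, Accepted

One predicate separates the groups cleanly: pile ≤ 6.
{row=1, face=down, mark=dot, pile=7, suit=spades}: pile = 7 — fails this test, so Rejected.
{row=1, face=up, mark=none, pile=6, suit=hearts}: pile = 6 — checks out, so Accepted.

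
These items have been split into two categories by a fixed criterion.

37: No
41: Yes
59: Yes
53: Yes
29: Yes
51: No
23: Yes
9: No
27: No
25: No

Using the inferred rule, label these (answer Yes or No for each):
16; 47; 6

The rule appears to be: ≡ 2 (mod 3).
16: 16 mod 3 = 1 — fails this test, so No.
47: 47 mod 3 = 2 — qualifies, so Yes.
6: 6 mod 3 = 0 — fails this test, so No.

No, Yes, No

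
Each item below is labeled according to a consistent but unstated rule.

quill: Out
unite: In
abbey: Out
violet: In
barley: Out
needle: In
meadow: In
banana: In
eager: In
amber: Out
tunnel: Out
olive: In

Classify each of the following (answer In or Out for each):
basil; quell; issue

A rule that fits every label: has ≥ 3 vowels — true of each 'In' example, false of each 'Out' one.
Out: basil, since 2 vowels.
Out: quell, since 2 vowels.
In: issue, since 3 vowels.

Out, Out, In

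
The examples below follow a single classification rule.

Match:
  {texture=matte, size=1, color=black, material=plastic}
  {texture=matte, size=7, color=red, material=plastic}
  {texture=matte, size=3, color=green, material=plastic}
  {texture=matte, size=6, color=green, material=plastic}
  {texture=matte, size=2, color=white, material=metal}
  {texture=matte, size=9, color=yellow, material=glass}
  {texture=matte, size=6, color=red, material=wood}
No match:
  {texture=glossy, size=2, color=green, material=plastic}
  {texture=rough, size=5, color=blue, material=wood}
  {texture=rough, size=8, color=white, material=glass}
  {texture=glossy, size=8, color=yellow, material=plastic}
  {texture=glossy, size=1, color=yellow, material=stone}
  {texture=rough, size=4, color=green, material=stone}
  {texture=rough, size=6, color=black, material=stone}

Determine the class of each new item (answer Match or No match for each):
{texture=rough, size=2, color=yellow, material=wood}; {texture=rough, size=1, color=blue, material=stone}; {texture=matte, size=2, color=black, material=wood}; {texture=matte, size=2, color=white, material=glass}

No match, No match, Match, Match

Every 'Match' example satisfies: texture is matte. None of the 'No match' examples do.
{texture=rough, size=2, color=yellow, material=wood}: texture is rough, does not satisfy this → No match.
{texture=rough, size=1, color=blue, material=stone}: texture is rough, does not satisfy this → No match.
{texture=matte, size=2, color=black, material=wood}: texture is matte, matches → Match.
{texture=matte, size=2, color=white, material=glass}: texture is matte, matches → Match.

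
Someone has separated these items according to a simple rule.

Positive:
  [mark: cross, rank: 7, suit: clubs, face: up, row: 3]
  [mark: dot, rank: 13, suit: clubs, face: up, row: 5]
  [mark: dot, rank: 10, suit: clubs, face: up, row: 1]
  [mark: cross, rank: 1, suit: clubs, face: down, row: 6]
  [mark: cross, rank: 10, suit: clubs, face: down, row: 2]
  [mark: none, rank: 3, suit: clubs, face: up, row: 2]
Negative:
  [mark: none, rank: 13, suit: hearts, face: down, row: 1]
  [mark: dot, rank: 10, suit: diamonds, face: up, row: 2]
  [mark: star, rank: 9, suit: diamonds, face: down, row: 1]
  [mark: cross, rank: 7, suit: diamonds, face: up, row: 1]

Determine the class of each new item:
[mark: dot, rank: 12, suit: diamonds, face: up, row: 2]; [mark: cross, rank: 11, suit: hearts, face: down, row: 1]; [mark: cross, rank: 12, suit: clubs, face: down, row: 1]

Negative, Negative, Positive

Looking at the examples, the only property every 'Positive' case has and every 'Negative' case lacks is: suit is clubs.
Negative: [mark: dot, rank: 12, suit: diamonds, face: up, row: 2], since suit is diamonds.
Negative: [mark: cross, rank: 11, suit: hearts, face: down, row: 1], since suit is hearts.
Positive: [mark: cross, rank: 12, suit: clubs, face: down, row: 1], since suit is clubs.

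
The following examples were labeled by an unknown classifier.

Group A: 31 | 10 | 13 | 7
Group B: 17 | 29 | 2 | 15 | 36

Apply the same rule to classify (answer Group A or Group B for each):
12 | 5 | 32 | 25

The distinguishing property — ≡ 1 (mod 3) — holds for all the 'Group A' cases and none of the 'Group B' cases.
Group B: 12, since 12 mod 3 = 0. Group B: 5, since 5 mod 3 = 2. Group B: 32, since 32 mod 3 = 2. Group A: 25, since 25 mod 3 = 1.

Group B, Group B, Group B, Group A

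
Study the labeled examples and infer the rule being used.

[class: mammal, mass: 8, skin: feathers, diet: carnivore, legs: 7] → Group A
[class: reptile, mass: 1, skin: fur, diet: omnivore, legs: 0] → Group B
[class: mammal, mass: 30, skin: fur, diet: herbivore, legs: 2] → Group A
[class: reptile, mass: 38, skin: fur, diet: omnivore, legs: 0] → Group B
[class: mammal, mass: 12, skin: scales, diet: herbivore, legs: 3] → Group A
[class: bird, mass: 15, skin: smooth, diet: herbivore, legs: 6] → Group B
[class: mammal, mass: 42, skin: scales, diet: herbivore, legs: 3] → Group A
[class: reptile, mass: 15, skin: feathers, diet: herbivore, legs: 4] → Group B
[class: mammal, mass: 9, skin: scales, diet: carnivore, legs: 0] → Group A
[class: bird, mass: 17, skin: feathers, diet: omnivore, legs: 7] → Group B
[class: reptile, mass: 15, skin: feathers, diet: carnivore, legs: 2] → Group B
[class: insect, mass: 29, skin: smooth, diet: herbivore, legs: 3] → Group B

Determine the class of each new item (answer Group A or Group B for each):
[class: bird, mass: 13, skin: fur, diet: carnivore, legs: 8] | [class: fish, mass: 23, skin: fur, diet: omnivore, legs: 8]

Group B, Group B

The rule appears to be: class is mammal.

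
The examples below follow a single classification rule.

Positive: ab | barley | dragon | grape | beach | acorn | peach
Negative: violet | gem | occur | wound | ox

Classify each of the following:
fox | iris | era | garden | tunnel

Negative, Negative, Positive, Positive, Negative

Every 'Positive' example satisfies: contains 'a'. None of the 'Negative' examples do.
Negative: fox, since no 'a'.
Negative: iris, since no 'a'.
Positive: era, since has 'a'.
Positive: garden, since has 'a'.
Negative: tunnel, since no 'a'.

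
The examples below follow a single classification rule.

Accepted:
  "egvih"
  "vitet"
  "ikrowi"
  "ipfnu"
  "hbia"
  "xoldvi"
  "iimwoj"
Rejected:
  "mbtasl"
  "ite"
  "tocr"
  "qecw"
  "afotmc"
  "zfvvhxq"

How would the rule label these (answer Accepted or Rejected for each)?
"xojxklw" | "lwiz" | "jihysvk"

'Accepted' ⟺ length ≥ 4 AND contains 'i'.
Rejected: "xojxklw", since length 7, no 'i'.
Accepted: "lwiz", since length 4, has 'i'.
Accepted: "jihysvk", since length 7, has 'i'.

Rejected, Accepted, Accepted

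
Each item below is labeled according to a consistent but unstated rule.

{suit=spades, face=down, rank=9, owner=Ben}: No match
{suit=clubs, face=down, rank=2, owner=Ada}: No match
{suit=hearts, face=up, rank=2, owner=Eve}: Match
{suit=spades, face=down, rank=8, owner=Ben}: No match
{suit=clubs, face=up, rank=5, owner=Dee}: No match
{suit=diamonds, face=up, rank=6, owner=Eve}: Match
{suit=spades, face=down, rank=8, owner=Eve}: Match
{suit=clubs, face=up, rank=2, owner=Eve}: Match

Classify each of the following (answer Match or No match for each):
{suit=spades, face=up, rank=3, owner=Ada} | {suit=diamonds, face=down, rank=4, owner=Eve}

No match, Match

The classifier is using: owner is Eve.
No match: {suit=spades, face=up, rank=3, owner=Ada}, since owner is Ada.
Match: {suit=diamonds, face=down, rank=4, owner=Eve}, since owner is Eve.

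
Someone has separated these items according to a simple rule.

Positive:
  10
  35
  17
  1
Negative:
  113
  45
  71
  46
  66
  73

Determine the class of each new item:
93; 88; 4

Negative, Negative, Positive

The classifier is using: at most 35.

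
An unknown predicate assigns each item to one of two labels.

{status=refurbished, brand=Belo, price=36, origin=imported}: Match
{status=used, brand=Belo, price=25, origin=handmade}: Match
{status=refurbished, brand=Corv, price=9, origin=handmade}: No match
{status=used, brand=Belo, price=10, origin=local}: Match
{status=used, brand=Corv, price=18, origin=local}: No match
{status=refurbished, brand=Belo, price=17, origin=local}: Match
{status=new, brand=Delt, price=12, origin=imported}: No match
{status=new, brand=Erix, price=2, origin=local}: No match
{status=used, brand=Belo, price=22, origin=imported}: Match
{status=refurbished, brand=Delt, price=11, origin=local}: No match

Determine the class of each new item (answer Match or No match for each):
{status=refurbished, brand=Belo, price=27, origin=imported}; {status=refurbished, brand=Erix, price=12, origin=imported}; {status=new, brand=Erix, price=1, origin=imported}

Match, No match, No match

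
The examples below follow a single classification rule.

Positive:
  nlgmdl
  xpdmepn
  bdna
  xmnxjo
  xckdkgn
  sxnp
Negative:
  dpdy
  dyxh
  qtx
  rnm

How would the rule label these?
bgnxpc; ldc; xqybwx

The rule appears to be: length ≥ 4 AND contains 'n'.

Positive, Negative, Negative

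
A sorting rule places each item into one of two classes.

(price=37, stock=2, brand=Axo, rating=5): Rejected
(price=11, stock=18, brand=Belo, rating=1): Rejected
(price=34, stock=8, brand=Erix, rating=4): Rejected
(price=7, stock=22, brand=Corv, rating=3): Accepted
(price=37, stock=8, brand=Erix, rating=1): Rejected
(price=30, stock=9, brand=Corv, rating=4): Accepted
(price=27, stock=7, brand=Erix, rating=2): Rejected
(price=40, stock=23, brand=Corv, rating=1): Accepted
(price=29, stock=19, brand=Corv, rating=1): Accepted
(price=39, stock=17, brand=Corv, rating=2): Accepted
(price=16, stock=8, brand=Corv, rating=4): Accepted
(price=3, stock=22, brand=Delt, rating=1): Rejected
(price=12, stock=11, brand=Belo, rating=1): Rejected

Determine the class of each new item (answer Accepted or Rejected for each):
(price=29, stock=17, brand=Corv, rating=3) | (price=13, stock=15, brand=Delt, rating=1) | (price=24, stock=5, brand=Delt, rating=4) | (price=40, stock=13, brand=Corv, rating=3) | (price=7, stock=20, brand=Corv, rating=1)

Looking at the examples, the only property every 'Accepted' case has and every 'Rejected' case lacks is: brand is Corv.
(price=29, stock=17, brand=Corv, rating=3): brand is Corv — checks out, so Accepted.
(price=13, stock=15, brand=Delt, rating=1): brand is Delt — does not fit, so Rejected.
(price=24, stock=5, brand=Delt, rating=4): brand is Delt — does not fit, so Rejected.
(price=40, stock=13, brand=Corv, rating=3): brand is Corv — checks out, so Accepted.
(price=7, stock=20, brand=Corv, rating=1): brand is Corv — checks out, so Accepted.

Accepted, Rejected, Rejected, Accepted, Accepted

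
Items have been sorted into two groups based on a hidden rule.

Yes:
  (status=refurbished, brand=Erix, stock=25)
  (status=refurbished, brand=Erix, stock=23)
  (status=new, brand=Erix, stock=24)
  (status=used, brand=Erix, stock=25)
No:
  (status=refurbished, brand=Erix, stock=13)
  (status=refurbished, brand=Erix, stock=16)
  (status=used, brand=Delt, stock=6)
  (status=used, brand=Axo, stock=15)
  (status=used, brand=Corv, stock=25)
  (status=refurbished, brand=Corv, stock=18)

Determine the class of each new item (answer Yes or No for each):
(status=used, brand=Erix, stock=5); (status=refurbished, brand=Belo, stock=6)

'Yes' ⟺ brand is Erix AND stock ≥ 18.
(status=used, brand=Erix, stock=5) — brand is Erix, stock = 5, hence No.
(status=refurbished, brand=Belo, stock=6) — brand is Belo, stock = 6, hence No.

No, No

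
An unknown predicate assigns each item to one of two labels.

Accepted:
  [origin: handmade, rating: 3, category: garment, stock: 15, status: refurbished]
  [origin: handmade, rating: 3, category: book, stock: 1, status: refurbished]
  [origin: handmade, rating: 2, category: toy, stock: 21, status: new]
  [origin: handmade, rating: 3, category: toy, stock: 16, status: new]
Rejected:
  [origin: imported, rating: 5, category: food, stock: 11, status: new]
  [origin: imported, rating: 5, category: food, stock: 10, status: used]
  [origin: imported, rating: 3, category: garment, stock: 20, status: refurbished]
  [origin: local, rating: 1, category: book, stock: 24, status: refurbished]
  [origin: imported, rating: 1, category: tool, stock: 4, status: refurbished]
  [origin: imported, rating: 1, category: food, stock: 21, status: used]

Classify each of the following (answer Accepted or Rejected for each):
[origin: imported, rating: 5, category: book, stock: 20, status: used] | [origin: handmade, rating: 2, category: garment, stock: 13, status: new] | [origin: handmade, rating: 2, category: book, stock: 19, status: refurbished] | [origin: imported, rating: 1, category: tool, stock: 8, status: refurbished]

Rejected, Accepted, Accepted, Rejected

Rule: origin is handmade. This holds for each 'Accepted' example and fails for each 'Rejected' one.
[origin: imported, rating: 5, category: book, stock: 20, status: used] → origin is imported → Rejected. [origin: handmade, rating: 2, category: garment, stock: 13, status: new] → origin is handmade → Accepted. [origin: handmade, rating: 2, category: book, stock: 19, status: refurbished] → origin is handmade → Accepted. [origin: imported, rating: 1, category: tool, stock: 8, status: refurbished] → origin is imported → Rejected.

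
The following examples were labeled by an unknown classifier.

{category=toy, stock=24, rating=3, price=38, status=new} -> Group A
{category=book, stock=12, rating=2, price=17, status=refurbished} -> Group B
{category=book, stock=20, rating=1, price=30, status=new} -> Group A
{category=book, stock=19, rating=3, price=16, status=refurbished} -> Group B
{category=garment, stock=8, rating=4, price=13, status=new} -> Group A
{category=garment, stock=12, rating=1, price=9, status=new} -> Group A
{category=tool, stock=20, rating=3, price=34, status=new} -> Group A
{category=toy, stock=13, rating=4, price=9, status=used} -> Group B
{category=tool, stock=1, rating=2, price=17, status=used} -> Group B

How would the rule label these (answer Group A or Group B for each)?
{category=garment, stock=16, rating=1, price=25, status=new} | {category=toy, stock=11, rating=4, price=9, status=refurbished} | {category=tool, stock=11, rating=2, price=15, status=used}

Every 'Group A' example satisfies: status is new. None of the 'Group B' examples do.
{category=garment, stock=16, rating=1, price=25, status=new} — status is new, hence Group A. {category=toy, stock=11, rating=4, price=9, status=refurbished} — status is refurbished, hence Group B. {category=tool, stock=11, rating=2, price=15, status=used} — status is used, hence Group B.

Group A, Group B, Group B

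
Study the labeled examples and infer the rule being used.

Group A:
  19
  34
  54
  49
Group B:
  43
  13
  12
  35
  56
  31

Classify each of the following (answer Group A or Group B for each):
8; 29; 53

Group B, Group A, Group B

Rule: ≡ 4 (mod 5). This holds for each 'Group A' example and fails for each 'Group B' one.
Group B: 8, since 8 mod 5 = 3.
Group A: 29, since 29 mod 5 = 4.
Group B: 53, since 53 mod 5 = 3.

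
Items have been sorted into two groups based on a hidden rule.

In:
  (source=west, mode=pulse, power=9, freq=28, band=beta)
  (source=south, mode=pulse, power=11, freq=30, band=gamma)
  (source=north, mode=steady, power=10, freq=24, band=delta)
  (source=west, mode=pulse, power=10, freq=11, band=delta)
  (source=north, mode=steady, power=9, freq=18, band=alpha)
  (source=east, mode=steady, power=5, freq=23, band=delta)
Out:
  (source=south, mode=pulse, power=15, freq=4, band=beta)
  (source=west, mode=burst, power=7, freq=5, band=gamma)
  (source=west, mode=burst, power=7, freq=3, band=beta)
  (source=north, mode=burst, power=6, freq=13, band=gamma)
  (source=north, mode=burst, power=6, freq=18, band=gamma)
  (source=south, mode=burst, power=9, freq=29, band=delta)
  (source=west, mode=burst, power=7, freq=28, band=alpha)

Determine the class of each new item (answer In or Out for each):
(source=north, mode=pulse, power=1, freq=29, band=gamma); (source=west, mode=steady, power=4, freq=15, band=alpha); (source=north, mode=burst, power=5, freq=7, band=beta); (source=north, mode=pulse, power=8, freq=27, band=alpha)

In, In, Out, In

'In' ⟺ mode is not burst AND freq ≥ 5.
(source=north, mode=pulse, power=1, freq=29, band=gamma): mode is pulse, freq = 29 — qualifies, so In.
(source=west, mode=steady, power=4, freq=15, band=alpha): mode is steady, freq = 15 — qualifies, so In.
(source=north, mode=burst, power=5, freq=7, band=beta): mode is burst, freq = 7 — fails this test, so Out.
(source=north, mode=pulse, power=8, freq=27, band=alpha): mode is pulse, freq = 27 — qualifies, so In.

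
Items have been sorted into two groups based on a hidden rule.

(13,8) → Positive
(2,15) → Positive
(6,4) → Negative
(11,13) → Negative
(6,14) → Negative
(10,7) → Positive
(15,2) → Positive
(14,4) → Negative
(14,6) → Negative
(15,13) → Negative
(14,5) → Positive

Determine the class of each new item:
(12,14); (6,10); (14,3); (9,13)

Negative, Negative, Positive, Negative

Looking at the examples, the only property every 'Positive' case has and every 'Negative' case lacks is: sum is odd.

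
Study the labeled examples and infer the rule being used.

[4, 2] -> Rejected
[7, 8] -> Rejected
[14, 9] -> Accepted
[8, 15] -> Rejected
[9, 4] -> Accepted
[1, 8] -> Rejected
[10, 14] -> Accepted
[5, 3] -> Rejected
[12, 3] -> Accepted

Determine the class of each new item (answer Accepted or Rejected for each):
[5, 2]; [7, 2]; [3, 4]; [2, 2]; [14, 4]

The simplest hypothesis consistent with all the labels is: first ≥ 9.
[5, 2]: Rejected (first 5).
[7, 2]: Rejected (first 7).
[3, 4]: Rejected (first 3).
[2, 2]: Rejected (first 2).
[14, 4]: Accepted (first 14).

Rejected, Rejected, Rejected, Rejected, Accepted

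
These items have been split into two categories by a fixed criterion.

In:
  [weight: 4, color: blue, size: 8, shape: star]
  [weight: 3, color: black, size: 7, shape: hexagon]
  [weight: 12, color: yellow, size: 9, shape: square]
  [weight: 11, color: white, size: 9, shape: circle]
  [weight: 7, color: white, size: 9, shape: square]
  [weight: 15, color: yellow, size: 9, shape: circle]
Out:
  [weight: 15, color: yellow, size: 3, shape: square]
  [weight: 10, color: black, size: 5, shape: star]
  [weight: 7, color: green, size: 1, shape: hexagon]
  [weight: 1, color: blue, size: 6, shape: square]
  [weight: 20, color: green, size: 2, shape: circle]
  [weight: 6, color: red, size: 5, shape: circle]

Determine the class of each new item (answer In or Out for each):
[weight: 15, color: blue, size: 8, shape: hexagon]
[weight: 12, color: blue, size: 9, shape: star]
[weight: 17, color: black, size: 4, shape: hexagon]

In, In, Out

The rule appears to be: size ≥ 7.
In: [weight: 15, color: blue, size: 8, shape: hexagon], since size = 8. In: [weight: 12, color: blue, size: 9, shape: star], since size = 9. Out: [weight: 17, color: black, size: 4, shape: hexagon], since size = 4.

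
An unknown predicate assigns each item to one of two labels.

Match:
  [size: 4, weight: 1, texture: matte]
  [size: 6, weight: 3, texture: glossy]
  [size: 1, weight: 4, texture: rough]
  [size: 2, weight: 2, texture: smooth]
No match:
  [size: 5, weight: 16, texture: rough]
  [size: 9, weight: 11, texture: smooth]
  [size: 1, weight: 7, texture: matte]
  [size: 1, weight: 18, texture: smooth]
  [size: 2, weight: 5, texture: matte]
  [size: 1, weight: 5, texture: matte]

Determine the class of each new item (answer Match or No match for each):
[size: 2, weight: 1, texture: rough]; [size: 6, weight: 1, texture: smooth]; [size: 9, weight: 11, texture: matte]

Match, Match, No match

All 'Match' examples share one property — weight ≤ 4 — and every 'No match' example lacks it.
[size: 2, weight: 1, texture: rough]: weight = 1, passes → Match.
[size: 6, weight: 1, texture: smooth]: weight = 1, passes → Match.
[size: 9, weight: 11, texture: matte]: weight = 11, does not satisfy this → No match.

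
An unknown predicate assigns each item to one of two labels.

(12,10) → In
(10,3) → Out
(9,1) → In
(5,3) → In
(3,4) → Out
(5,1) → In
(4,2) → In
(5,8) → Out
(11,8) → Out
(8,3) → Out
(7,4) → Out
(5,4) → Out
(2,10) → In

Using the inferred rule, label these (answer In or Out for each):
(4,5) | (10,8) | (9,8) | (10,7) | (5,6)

Out, In, Out, Out, Out

The pattern is that an item is 'In' exactly when: sum is even.
(4,5): 4+5 = 9, does not satisfy this → Out.
(10,8): 10+8 = 18, satisfies this → In.
(9,8): 9+8 = 17, does not satisfy this → Out.
(10,7): 10+7 = 17, does not satisfy this → Out.
(5,6): 5+6 = 11, does not satisfy this → Out.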